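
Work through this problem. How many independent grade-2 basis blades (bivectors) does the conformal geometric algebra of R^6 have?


The conformal model of R^6 uses Cl(7,1) with m = 6 + 2 = 8 generators.
Number of grade-2 blades = C(m, 2) = C(8, 2)
= 8*7/2 = 28


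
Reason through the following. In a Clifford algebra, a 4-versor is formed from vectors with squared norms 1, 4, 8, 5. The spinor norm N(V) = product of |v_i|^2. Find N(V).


Spinor norm N(V) = |v1|^2 * |v2|^2 * ... * |v4|^2
= 1 * 4 * 8 * 5
Running product: 1, 4, 32, 160
N(V) = 160


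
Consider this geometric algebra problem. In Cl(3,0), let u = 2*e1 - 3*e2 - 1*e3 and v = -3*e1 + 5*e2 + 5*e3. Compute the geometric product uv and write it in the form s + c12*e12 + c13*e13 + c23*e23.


In Cl(3,0): e_i^2 = 1, e_ie_j = -e_je_i for i != j.
Scalar part = u . v = 2*(-3) + (-3)*5 + (-1)*5
= -6 + (-15) + (-5) = -26
e12 coeff = 2*5 - (-3)*(-3) = 10 - 9 = 1
e13 coeff = 2*5 - (-1)*(-3) = 10 - 3 = 7
e23 coeff = (-3)*5 - (-1)*5 = -15 - (-5) = -10
uv = -26 + 1*e12 + 7*e13 - 10*e23


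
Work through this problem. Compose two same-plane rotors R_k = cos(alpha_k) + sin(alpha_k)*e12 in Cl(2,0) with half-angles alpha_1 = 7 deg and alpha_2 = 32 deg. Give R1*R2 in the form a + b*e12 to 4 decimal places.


Same-plane rotors commute and their half-angles add:
R1*R2 = cos(a1 + a2) + sin(a1 + a2)*e12.
a1 + a2 = 7 + 32 = 39 deg
cos(39 deg) = 0.7771
sin(39 deg) = 0.6293
R1*R2 = 0.7771 + 0.6293*e12


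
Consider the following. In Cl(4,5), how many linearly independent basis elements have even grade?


Even subalgebra dimension = 2^(n-1)
n = 4 + 5 = 9
2^(9 - 1) = 2^8 = 256
Verification: sum of C(9,k) for even k = 1 + 36 + 126 + 84 + 9 = 256
Result = 256


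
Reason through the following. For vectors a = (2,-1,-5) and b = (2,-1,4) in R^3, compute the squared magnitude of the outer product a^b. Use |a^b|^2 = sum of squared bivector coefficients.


a wedge b = (a1*b2 - a2*b1)*e12 + (a1*b3 - a3*b1)*e13 + (a2*b3 - a3*b2)*e23
e12 coeff: 2*(-1) - (-1)*2 = -2 - (-2) = 0
e13 coeff: 2*4 - (-5)*2 = 8 - (-10) = 18
e23 coeff: (-1)*4 - (-5)*(-1) = -4 - 5 = -9
|a wedge b|^2 = 0^2 + 18^2 + (-9)^2
= 0 + 324 + 81
= 405


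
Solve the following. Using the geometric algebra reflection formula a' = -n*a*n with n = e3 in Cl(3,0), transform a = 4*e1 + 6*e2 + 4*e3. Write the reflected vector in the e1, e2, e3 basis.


Reflection formula: a' = -n*a*n, with n = e3 (unit vector, n^2 = 1).
For reflection through hyperplane perp to e3:
The component along e3 flips sign, others stay.
a = (4, 6, 4)
a' = (4, 6, -4)
a' = 4*e1 + 6*e2 - 4*e3


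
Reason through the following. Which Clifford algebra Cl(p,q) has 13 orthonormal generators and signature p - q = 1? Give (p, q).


We need p + q = 13 and p - q = 1.
Adding: 2p = 13 + 1 = 14, so p = 7.
Then q = 13 - 7 = 6.
(p, q) = (7, 6)


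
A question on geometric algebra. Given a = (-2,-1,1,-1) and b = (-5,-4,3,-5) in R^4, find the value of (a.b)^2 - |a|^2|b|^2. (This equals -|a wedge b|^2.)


a . b = (-2)*(-5) + (-1)*(-4) + 1*3 + (-1)*(-5)
= 10 + 4 + 3 + 5 = 22
|a|^2 = (-2)^2 + (-1)^2 + 1^2 + (-1)^2 = 7
|b|^2 = (-5)^2 + (-4)^2 + 3^2 + (-5)^2 = 75
(a.b)^2 = 22^2 = 484
|a|^2 * |b|^2 = 7 * 75 = 525
Result = 484 - 525 = -41


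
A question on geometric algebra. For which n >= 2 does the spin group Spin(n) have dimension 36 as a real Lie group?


dim Spin(n) = dim so(n) = n(n-1)/2.
Solve n(n-1)/2 = 36, i.e. n^2 - n - 72 = 0.
Discriminant = 1 + 8*36 = 289
n = (1 + sqrt(289))/2 = (1 + 17)/2 = 9


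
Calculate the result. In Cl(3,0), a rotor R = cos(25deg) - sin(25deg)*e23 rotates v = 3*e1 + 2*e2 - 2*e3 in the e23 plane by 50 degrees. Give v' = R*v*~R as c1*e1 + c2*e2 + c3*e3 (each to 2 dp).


Rotor R = cos(25deg) - sin(25deg)*e23
Rotation angle theta = 2 * 25 = 50 degrees in the e23 plane (e2 -> e3).
The component perpendicular to the plane (e1) is invariant: v'_1 = v1 = 3.00
cos(50deg) = 0.6428, sin(50deg) = 0.7660
v'_2 = v2*cos(theta) - v3*sin(theta) = 2*0.6428 - (-2)*0.7660 = 2.82
v'_3 = v2*sin(theta) + v3*cos(theta) = 2*0.7660 + (-2)*0.6428 = 0.25
v' = 3.00*e1 + 2.82*e2 + 0.25*e3


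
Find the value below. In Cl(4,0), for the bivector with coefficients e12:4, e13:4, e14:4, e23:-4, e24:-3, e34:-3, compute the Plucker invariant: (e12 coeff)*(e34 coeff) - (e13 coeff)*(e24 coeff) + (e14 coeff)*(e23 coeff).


Plucker relation: af - be + cd
a*f = 4*(-3) = -12
b*e = 4*(-3) = -12
c*d = 4*(-4) = -16
af - be + cd = -12 - (-12) + (-16)
= -16


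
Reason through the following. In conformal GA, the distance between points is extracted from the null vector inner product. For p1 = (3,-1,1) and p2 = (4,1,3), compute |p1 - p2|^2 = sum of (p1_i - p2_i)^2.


p1 - p2 = (-1, -2, -2)
|p1 - p2|^2 = (-1)^2 + (-2)^2 + (-2)^2
= 1 + 4 + 4
= 9


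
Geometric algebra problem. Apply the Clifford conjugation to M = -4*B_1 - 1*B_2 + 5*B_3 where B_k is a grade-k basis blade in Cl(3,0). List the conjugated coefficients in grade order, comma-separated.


Clifford conjugate sign for grade k: (-1)^(k(k+1)/2)
Grade 1: (-1)^(1*2/2) = (-1)^1 = -1, coeff -4 -> 4
Grade 2: (-1)^(2*3/2) = (-1)^3 = -1, coeff -1 -> 1
Grade 3: (-1)^(3*4/2) = (-1)^6 = 1, coeff 5 -> 5
Conjugated coefficients: 4, 1, 5


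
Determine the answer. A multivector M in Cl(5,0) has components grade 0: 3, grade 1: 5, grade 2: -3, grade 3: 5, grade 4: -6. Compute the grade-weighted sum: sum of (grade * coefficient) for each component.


Grade-weighted sum = sum of grade_k * coefficient_k
0*3 = 0
1*5 = 5
2*(-3) = -6
3*5 = 15
4*(-6) = -24
Total = 0 + 5 + (-6) + 15 + (-24) = -10


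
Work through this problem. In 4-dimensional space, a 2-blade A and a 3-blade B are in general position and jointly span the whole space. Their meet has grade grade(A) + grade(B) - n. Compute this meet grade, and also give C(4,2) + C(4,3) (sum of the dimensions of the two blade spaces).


Meet grade = grade(A) + grade(B) - n
= 2 + 3 - 4 = 1
C(4,2) = 6
C(4,3) = 4
dim_A + dim_B = 6 + 4 = 10


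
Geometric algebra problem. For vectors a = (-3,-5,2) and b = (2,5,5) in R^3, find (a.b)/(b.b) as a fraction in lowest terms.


Projection coefficient = (a . b) / (b . b)
a . b = (-3)*2 + (-5)*5 + 2*5
= -6 + (-25) + 10 = -21
b . b = 2^2 + 5^2 + 5^2
= 4 + 25 + 25 = 54
Coefficient = -21/54
In lowest terms: -7/18


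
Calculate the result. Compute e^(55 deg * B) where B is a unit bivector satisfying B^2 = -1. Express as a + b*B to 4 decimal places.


For a unit bivector B with B^2 = -1, the exponential series gives
e^(theta*B) = cos(theta) + sin(theta)*B (the GA analogue of Euler's formula).
theta = 55 degrees = 0.959931 rad
cos(55 deg) = 0.5736
sin(55 deg) = 0.8192
exp(theta*B) = 0.5736 + 0.8192*B


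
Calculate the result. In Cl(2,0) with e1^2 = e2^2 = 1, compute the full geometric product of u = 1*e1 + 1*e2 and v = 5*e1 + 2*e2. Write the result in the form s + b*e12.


Expand: (1*e1 + 1*e2)(5*e1 + 2*e2)
= 1*5*e1e1 + 1*2*e1e2 + 1*5*e2e1 + 1*2*e2e2
Using e1^2 = e2^2 = 1, e2e1 = -e1e2:
Scalar part s = 1*5 + 1*2 = 5 + 2 = 7
Bivector part b = 1*2 - 1*5 = 2 - 5 = -3
uv = 7 - 3*e12


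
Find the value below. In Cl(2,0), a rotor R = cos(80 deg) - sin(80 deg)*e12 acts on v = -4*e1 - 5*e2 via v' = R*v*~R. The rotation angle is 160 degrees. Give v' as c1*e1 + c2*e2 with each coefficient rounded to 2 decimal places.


Rotor R = cos(80deg) - sin(80deg)*e12
Rotation angle theta = 2 * 80 = 160 degrees
v' = R*v*~R rotates v by theta.
cos(160deg) = -0.9397, sin(160deg) = 0.3420
v'_1 = -4*cos(160deg) - (-5)*sin(160deg)
= -4*(-0.9397) - (-5)*0.3420
= 5.47
v'_2 = -4*sin(160deg) + (-5)*cos(160deg)
= -4*0.3420 + (-5)*(-0.9397)
= 3.33
v' = 5.47*e1 + 3.33*e2


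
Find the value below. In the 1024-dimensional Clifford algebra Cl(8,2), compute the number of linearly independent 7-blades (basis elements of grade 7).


Number of grade-k basis blades in Cl(p,q) with n = p + q is C(n, k).
n = 8 + 2 = 10
C(10, 7) = 10! / (7! * 3!)
= 3628800 / (5040 * 6)
= 120


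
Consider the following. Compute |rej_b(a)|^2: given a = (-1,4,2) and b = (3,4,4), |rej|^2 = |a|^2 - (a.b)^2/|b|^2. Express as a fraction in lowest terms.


|a|^2 = (-1)^2 + 4^2 + 2^2 = 21
|b|^2 = 3^2 + 4^2 + 4^2 = 41
a . b = (-1)*3 + 4*4 + 2*4 = 21
(a.b)^2 = 21^2 = 441
|rej|^2 = 21 - 441/41
= (861 - 441)/41
= 420/41
In lowest terms: 420/41


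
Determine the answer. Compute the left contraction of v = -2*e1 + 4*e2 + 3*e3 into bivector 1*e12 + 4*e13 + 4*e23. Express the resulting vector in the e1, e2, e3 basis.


Left contraction v _| B = <vB>_1 (grade-1 part of the geometric product vB).
Using e1_|e12 = e2, e2_|e12 = -e1, e1_|e13 = e3, e3_|e13 = -e1, e2_|e23 = e3, e3_|e23 = -e2:
e1 coeff: -v2*b12 - v3*b13 = -(4)*(1) - (3)*(4) = -16
e2 coeff: v1*b12 - v3*b23 = (-2)*(1) - (3)*(4) = -14
e3 coeff: v1*b13 + v2*b23 = (-2)*(4) + (4)*(4) = 8
v _| B = -16*e1 - 14*e2 + 8*e3


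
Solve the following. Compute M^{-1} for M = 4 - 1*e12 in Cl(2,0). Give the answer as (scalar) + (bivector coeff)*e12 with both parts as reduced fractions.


M = 4 - 1*e12, where e12^2 = -1.
Since M commutes with its reverse ~M = a - b*e12, M * ~M = a^2 - b^2*e12^2 = a^2 + b^2.
So M^{-1} = ~M / (a^2 + b^2) = (a - b*e12)/(a^2 + b^2).
a^2 + b^2 = 16 + 1 = 17
Scalar part = 4/17 = 4/17
Bivector coeff = 1/17 = 1/17
M^{-1} = 4/17 + 1/17*e12


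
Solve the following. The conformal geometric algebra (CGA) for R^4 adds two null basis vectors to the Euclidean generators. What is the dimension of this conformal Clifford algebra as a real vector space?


The conformal model of R^4 uses Cl(5,1): the 4 Euclidean generators plus two extra orthogonal generators e+ (e+^2 = +1) and e- (e-^2 = -1), from which the null vectors e0, einf are built.
Number of generators m = 4 + 2 = 6.
dim Cl(p,q) = 2^m = 2^6 = 64


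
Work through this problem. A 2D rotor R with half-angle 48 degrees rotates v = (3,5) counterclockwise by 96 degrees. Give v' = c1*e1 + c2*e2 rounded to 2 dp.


Rotor R = cos(48deg) - sin(48deg)*e12
Rotation angle theta = 2 * 48 = 96 degrees
v' = R*v*~R rotates v by theta.
cos(96deg) = -0.1045, sin(96deg) = 0.9945
v'_1 = 3*cos(96deg) - 5*sin(96deg)
= 3*(-0.1045) - 5*0.9945
= -5.29
v'_2 = 3*sin(96deg) + 5*cos(96deg)
= 3*0.9945 + 5*(-0.1045)
= 2.46
v' = -5.29*e1 + 2.46*e2


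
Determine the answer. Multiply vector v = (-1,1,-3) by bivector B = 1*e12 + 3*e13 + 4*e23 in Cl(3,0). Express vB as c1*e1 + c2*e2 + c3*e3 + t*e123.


vB has grade-1 (vector) and grade-3 (trivector) parts: vB = (v _| B) + (v ^ B).
Vector part <vB>_1:
  e1: -v2*b12 - v3*b13 = -(1)*(1) - (-3)*(3) = 8
  e2: v1*b12 - v3*b23 = (-1)*(1) - (-3)*(4) = 11
  e3: v1*b13 + v2*b23 = (-1)*(3) + (1)*(4) = 1
Trivector part <vB>_3:
  e123: v1*b23 - v2*b13 + v3*b12 = (-1)*(4) - (1)*(3) + (-3)*(1) = -10
vB = 8*e1 + 11*e2 + 1*e3 - 10*e123


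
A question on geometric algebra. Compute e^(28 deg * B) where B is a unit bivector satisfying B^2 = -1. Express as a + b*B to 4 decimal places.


For a unit bivector B with B^2 = -1, the exponential series gives
e^(theta*B) = cos(theta) + sin(theta)*B (the GA analogue of Euler's formula).
theta = 28 degrees = 0.488692 rad
cos(28 deg) = 0.8829
sin(28 deg) = 0.4695
exp(theta*B) = 0.8829 + 0.4695*B


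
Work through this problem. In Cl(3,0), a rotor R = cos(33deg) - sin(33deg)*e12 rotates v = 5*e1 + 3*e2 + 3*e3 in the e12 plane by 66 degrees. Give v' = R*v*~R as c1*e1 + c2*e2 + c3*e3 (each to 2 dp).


Rotor R = cos(33deg) - sin(33deg)*e12
Rotation angle theta = 2 * 33 = 66 degrees in the e12 plane (e1 -> e2).
The component perpendicular to the plane (e3) is invariant: v'_3 = v3 = 3.00
cos(66deg) = 0.4067, sin(66deg) = 0.9135
v'_1 = v1*cos(theta) - v2*sin(theta) = 5*0.4067 - 3*0.9135 = -0.71
v'_2 = v1*sin(theta) + v2*cos(theta) = 5*0.9135 + 3*0.4067 = 5.79
v' = -0.71*e1 + 5.79*e2 + 3.00*e3


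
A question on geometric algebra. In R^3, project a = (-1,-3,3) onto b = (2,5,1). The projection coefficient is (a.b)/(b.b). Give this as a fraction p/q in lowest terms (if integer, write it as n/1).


Projection coefficient = (a . b) / (b . b)
a . b = (-1)*2 + (-3)*5 + 3*1
= -2 + (-15) + 3 = -14
b . b = 2^2 + 5^2 + 1^2
= 4 + 25 + 1 = 30
Coefficient = -14/30
In lowest terms: -7/15


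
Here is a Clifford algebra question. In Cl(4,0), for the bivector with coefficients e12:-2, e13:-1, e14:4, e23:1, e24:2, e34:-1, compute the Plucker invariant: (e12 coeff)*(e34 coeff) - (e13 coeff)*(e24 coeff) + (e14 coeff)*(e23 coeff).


Plucker relation: af - be + cd
a*f = (-2)*(-1) = 2
b*e = (-1)*2 = -2
c*d = 4*1 = 4
af - be + cd = 2 - (-2) + 4
= 8


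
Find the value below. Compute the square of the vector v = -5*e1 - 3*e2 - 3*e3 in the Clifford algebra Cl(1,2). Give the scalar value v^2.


v^2 = sum of c_i^2 * e_i^2
Positive signature terms (e_i^2 = +1): (-5)^2 = 25
Negative signature terms (e_j^2 = -1): (-3)^2 + (-3)^2 = 18
v^2 = 25 - 18 = 7


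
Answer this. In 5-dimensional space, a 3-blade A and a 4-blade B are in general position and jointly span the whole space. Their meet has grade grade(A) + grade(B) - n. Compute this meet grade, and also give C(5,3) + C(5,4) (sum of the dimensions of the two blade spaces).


Meet grade = grade(A) + grade(B) - n
= 3 + 4 - 5 = 2
C(5,3) = 10
C(5,4) = 5
dim_A + dim_B = 10 + 5 = 15


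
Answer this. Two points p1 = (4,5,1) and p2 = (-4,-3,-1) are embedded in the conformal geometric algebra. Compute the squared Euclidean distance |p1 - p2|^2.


p1 - p2 = (8, 8, 2)
|p1 - p2|^2 = 8^2 + 8^2 + 2^2
= 64 + 64 + 4
= 132


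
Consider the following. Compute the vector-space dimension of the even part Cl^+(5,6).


Even subalgebra dimension = 2^(n-1)
n = 5 + 6 = 11
2^(11 - 1) = 2^10 = 1024
Verification: sum of C(11,k) for even k = 1 + 55 + 330 + 462 + 165 + 11 = 1024
Result = 1024


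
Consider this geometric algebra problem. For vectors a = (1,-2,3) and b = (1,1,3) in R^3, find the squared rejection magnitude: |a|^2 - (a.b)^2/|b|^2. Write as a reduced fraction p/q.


|a|^2 = 1^2 + (-2)^2 + 3^2 = 14
|b|^2 = 1^2 + 1^2 + 3^2 = 11
a . b = 1*1 + (-2)*1 + 3*3 = 8
(a.b)^2 = 8^2 = 64
|rej|^2 = 14 - 64/11
= (154 - 64)/11
= 90/11
In lowest terms: 90/11


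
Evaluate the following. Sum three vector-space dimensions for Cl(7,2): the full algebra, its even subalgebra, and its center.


n = 7 + 2 = 9
Total dim = 2^9 = 512
Even subalgebra dim = 2^8 = 256
n is odd, so center dim = 2
Sum = 512 + 256 + 2 = 770


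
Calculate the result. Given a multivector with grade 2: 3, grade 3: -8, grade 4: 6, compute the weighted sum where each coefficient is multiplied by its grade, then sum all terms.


Grade-weighted sum = sum of grade_k * coefficient_k
2*3 = 6
3*(-8) = -24
4*6 = 24
Total = 6 + (-24) + 24 = 6


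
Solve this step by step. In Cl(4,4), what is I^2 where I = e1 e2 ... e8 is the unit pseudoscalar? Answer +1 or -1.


The pseudoscalar I = e1...e_n (product of all n generators) of Cl(p,q) satisfies I^2 = (-1)^(q + n(n-1)/2).
p = 4, q = 4, n = p + q = 8
n(n-1)/2 = 8 * 7 / 2 = 28
Exponent = q + n(n-1)/2 = 4 + 28 = 32
I^2 = (-1)^32 = +1


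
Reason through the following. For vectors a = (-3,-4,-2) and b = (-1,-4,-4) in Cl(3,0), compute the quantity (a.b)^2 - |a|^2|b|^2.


a . b = (-3)*(-1) + (-4)*(-4) + (-2)*(-4)
= 3 + 16 + 8 = 27
|a|^2 = (-3)^2 + (-4)^2 + (-2)^2 = 29
|b|^2 = (-1)^2 + (-4)^2 + (-4)^2 = 33
(a.b)^2 = 27^2 = 729
|a|^2 * |b|^2 = 29 * 33 = 957
Result = 729 - 957 = -228


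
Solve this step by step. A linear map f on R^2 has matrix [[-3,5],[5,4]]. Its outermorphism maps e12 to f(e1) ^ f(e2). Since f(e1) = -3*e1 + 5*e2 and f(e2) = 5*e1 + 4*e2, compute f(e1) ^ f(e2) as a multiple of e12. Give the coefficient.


The outermorphism of a linear map f sends e1^e2 to f(e1)^f(e2).
f(e1) = -3*e1 + 5*e2
f(e2) = 5*e1 + 4*e2
f(e1) ^ f(e2) = (-3*e1 + 5*e2) ^ (5*e1 + 4*e2)
= (-3)*4*e12 + 5*5*e21
= (-12 - 25)*e12
= -37*e12
Coefficient = -37


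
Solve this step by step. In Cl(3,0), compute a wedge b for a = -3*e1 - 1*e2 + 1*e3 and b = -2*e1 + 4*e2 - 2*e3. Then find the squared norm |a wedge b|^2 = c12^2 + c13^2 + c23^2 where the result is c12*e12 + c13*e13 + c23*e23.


a wedge b = (a1*b2 - a2*b1)*e12 + (a1*b3 - a3*b1)*e13 + (a2*b3 - a3*b2)*e23
e12 coeff: (-3)*4 - (-1)*(-2) = -12 - 2 = -14
e13 coeff: (-3)*(-2) - 1*(-2) = 6 - (-2) = 8
e23 coeff: (-1)*(-2) - 1*4 = 2 - 4 = -2
|a wedge b|^2 = (-14)^2 + 8^2 + (-2)^2
= 196 + 64 + 4
= 264


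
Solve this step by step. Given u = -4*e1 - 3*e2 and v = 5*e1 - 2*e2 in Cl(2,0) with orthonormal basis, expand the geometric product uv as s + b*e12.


Expand: (-4*e1 - 3*e2)(5*e1 - 2*e2)
= (-4)*5*e1e1 + (-4)*(-2)*e1e2 + (-3)*5*e2e1 + (-3)*(-2)*e2e2
Using e1^2 = e2^2 = 1, e2e1 = -e1e2:
Scalar part s = (-4)*5 + (-3)*(-2) = -20 + 6 = -14
Bivector part b = (-4)*(-2) - (-3)*5 = 8 - (-15) = 23
uv = -14 + 23*e12


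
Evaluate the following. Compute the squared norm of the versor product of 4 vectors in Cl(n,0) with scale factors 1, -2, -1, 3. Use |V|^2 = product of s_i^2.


Each vector v_i has |v_i|^2 = s_i^2
Squared scales: 1^2 = 1, (-2)^2 = 4, (-1)^2 = 1, 3^2 = 9
|V|^2 = 1 * 4 * 1 * 9
= 36


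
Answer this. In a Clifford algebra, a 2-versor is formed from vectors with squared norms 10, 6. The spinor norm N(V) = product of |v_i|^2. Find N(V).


Spinor norm N(V) = |v1|^2 * |v2|^2 * ... * |v2|^2
= 10 * 6
Running product: 10, 60
N(V) = 60


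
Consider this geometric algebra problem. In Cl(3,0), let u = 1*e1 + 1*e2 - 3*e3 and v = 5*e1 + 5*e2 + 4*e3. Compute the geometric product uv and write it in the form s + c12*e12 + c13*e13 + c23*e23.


In Cl(3,0): e_i^2 = 1, e_ie_j = -e_je_i for i != j.
Scalar part = u . v = 1*5 + 1*5 + (-3)*4
= 5 + 5 + (-12) = -2
e12 coeff = 1*5 - 1*5 = 5 - 5 = 0
e13 coeff = 1*4 - (-3)*5 = 4 - (-15) = 19
e23 coeff = 1*4 - (-3)*5 = 4 - (-15) = 19
uv = -2 + 0*e12 + 19*e13 + 19*e23


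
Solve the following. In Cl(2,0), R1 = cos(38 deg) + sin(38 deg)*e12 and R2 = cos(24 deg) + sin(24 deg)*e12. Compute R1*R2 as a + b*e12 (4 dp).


Same-plane rotors commute and their half-angles add:
R1*R2 = cos(a1 + a2) + sin(a1 + a2)*e12.
a1 + a2 = 38 + 24 = 62 deg
cos(62 deg) = 0.4695
sin(62 deg) = 0.8829
R1*R2 = 0.4695 + 0.8829*e12


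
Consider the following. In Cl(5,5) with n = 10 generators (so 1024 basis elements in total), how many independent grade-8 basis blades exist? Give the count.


Number of grade-k basis blades in Cl(p,q) with n = p + q is C(n, k).
n = 5 + 5 = 10
C(10, 8) = 10! / (8! * 2!)
= 3628800 / (40320 * 2)
= 45


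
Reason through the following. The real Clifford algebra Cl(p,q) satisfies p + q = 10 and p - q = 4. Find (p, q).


We need p + q = 10 and p - q = 4.
Adding: 2p = 10 + 4 = 14, so p = 7.
Then q = 10 - 7 = 3.
(p, q) = (7, 3)


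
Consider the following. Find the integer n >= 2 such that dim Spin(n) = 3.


dim Spin(n) = dim so(n) = n(n-1)/2.
Solve n(n-1)/2 = 3, i.e. n^2 - n - 6 = 0.
Discriminant = 1 + 8*3 = 25
n = (1 + sqrt(25))/2 = (1 + 5)/2 = 3


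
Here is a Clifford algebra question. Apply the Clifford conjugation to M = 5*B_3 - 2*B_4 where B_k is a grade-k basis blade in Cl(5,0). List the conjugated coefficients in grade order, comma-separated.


Clifford conjugate sign for grade k: (-1)^(k(k+1)/2)
Grade 3: (-1)^(3*4/2) = (-1)^6 = 1, coeff 5 -> 5
Grade 4: (-1)^(4*5/2) = (-1)^10 = 1, coeff -2 -> -2
Conjugated coefficients: 5, -2


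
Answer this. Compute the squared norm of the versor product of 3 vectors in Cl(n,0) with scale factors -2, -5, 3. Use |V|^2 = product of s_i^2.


Each vector v_i has |v_i|^2 = s_i^2
Squared scales: (-2)^2 = 4, (-5)^2 = 25, 3^2 = 9
|V|^2 = 4 * 25 * 9
= 900


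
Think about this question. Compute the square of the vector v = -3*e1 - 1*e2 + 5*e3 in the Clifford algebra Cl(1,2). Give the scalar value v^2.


v^2 = sum of c_i^2 * e_i^2
Positive signature terms (e_i^2 = +1): (-3)^2 = 9
Negative signature terms (e_j^2 = -1): (-1)^2 + 5^2 = 26
v^2 = 9 - 26 = -17


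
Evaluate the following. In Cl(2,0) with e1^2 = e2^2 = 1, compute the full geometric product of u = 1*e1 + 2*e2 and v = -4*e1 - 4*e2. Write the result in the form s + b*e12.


Expand: (1*e1 + 2*e2)(-4*e1 - 4*e2)
= 1*(-4)*e1e1 + 1*(-4)*e1e2 + 2*(-4)*e2e1 + 2*(-4)*e2e2
Using e1^2 = e2^2 = 1, e2e1 = -e1e2:
Scalar part s = 1*(-4) + 2*(-4) = -4 + (-8) = -12
Bivector part b = 1*(-4) - 2*(-4) = -4 - (-8) = 4
uv = -12 + 4*e12


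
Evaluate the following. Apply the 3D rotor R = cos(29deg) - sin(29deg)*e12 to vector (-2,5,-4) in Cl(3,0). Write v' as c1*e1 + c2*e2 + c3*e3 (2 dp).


Rotor R = cos(29deg) - sin(29deg)*e12
Rotation angle theta = 2 * 29 = 58 degrees in the e12 plane (e1 -> e2).
The component perpendicular to the plane (e3) is invariant: v'_3 = v3 = -4.00
cos(58deg) = 0.5299, sin(58deg) = 0.8480
v'_1 = v1*cos(theta) - v2*sin(theta) = -2*0.5299 - 5*0.8480 = -5.30
v'_2 = v1*sin(theta) + v2*cos(theta) = -2*0.8480 + 5*0.5299 = 0.95
v' = -5.30*e1 + 0.95*e2 - 4.00*e3


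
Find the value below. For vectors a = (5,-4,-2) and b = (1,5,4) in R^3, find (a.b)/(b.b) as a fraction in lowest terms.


Projection coefficient = (a . b) / (b . b)
a . b = 5*1 + (-4)*5 + (-2)*4
= 5 + (-20) + (-8) = -23
b . b = 1^2 + 5^2 + 4^2
= 1 + 25 + 16 = 42
Coefficient = -23/42
In lowest terms: -23/42


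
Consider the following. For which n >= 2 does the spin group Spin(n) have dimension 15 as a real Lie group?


dim Spin(n) = dim so(n) = n(n-1)/2.
Solve n(n-1)/2 = 15, i.e. n^2 - n - 30 = 0.
Discriminant = 1 + 8*15 = 121
n = (1 + sqrt(121))/2 = (1 + 11)/2 = 6


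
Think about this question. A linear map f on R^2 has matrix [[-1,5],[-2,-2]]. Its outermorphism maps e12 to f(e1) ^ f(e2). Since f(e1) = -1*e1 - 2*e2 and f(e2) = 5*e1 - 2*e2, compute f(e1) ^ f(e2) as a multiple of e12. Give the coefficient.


The outermorphism of a linear map f sends e1^e2 to f(e1)^f(e2).
f(e1) = -1*e1 - 2*e2
f(e2) = 5*e1 - 2*e2
f(e1) ^ f(e2) = (-1*e1 - 2*e2) ^ (5*e1 - 2*e2)
= (-1)*(-2)*e12 + (-2)*5*e21
= (2 - (-10))*e12
= 12*e12
Coefficient = 12


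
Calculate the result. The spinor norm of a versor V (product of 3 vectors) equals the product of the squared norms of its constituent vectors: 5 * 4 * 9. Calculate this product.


Spinor norm N(V) = |v1|^2 * |v2|^2 * ... * |v3|^2
= 5 * 4 * 9
Running product: 5, 20, 180
N(V) = 180


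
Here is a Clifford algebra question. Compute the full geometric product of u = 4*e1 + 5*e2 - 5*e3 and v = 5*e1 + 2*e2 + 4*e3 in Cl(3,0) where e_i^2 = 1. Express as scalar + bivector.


In Cl(3,0): e_i^2 = 1, e_ie_j = -e_je_i for i != j.
Scalar part = u . v = 4*5 + 5*2 + (-5)*4
= 20 + 10 + (-20) = 10
e12 coeff = 4*2 - 5*5 = 8 - 25 = -17
e13 coeff = 4*4 - (-5)*5 = 16 - (-25) = 41
e23 coeff = 5*4 - (-5)*2 = 20 - (-10) = 30
uv = 10 - 17*e12 + 41*e13 + 30*e23


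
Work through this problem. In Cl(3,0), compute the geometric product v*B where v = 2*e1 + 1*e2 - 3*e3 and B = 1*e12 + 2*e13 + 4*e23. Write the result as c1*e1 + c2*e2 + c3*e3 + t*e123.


vB has grade-1 (vector) and grade-3 (trivector) parts: vB = (v _| B) + (v ^ B).
Vector part <vB>_1:
  e1: -v2*b12 - v3*b13 = -(1)*(1) - (-3)*(2) = 5
  e2: v1*b12 - v3*b23 = (2)*(1) - (-3)*(4) = 14
  e3: v1*b13 + v2*b23 = (2)*(2) + (1)*(4) = 8
Trivector part <vB>_3:
  e123: v1*b23 - v2*b13 + v3*b12 = (2)*(4) - (1)*(2) + (-3)*(1) = 3
vB = 5*e1 + 14*e2 + 8*e3 + 3*e123


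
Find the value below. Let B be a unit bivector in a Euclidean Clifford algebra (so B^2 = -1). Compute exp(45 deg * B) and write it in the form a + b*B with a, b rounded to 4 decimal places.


For a unit bivector B with B^2 = -1, the exponential series gives
e^(theta*B) = cos(theta) + sin(theta)*B (the GA analogue of Euler's formula).
theta = 45 degrees = 0.785398 rad
cos(45 deg) = 0.7071
sin(45 deg) = 0.7071
exp(theta*B) = 0.7071 + 0.7071*B


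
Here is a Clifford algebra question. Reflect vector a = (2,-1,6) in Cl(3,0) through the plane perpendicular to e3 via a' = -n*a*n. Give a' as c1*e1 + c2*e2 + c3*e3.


Reflection formula: a' = -n*a*n, with n = e3 (unit vector, n^2 = 1).
For reflection through hyperplane perp to e3:
The component along e3 flips sign, others stay.
a = (2, -1, 6)
a' = (2, -1, -6)
a' = 2*e1 - 1*e2 - 6*e3


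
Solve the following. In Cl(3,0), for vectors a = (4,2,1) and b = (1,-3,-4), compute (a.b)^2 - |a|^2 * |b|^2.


a . b = 4*1 + 2*(-3) + 1*(-4)
= 4 + (-6) + (-4) = -6
|a|^2 = 4^2 + 2^2 + 1^2 = 21
|b|^2 = 1^2 + (-3)^2 + (-4)^2 = 26
(a.b)^2 = (-6)^2 = 36
|a|^2 * |b|^2 = 21 * 26 = 546
Result = 36 - 546 = -510


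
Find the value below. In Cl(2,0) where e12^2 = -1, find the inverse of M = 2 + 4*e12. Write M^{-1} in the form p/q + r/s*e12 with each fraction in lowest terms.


M = 2 + 4*e12, where e12^2 = -1.
Since M commutes with its reverse ~M = a - b*e12, M * ~M = a^2 - b^2*e12^2 = a^2 + b^2.
So M^{-1} = ~M / (a^2 + b^2) = (a - b*e12)/(a^2 + b^2).
a^2 + b^2 = 4 + 16 = 20
Scalar part = 2/20 = 1/10
Bivector coeff = -4/20 = -1/5
M^{-1} = 1/10 - 1/5*e12


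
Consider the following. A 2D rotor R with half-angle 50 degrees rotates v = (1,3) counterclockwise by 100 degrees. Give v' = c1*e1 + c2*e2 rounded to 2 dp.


Rotor R = cos(50deg) - sin(50deg)*e12
Rotation angle theta = 2 * 50 = 100 degrees
v' = R*v*~R rotates v by theta.
cos(100deg) = -0.1736, sin(100deg) = 0.9848
v'_1 = 1*cos(100deg) - 3*sin(100deg)
= 1*(-0.1736) - 3*0.9848
= -3.13
v'_2 = 1*sin(100deg) + 3*cos(100deg)
= 1*0.9848 + 3*(-0.1736)
= 0.46
v' = -3.13*e1 + 0.46*e2


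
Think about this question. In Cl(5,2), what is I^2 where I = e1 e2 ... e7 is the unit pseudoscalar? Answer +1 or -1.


The pseudoscalar I = e1...e_n (product of all n generators) of Cl(p,q) satisfies I^2 = (-1)^(q + n(n-1)/2).
p = 5, q = 2, n = p + q = 7
n(n-1)/2 = 7 * 6 / 2 = 21
Exponent = q + n(n-1)/2 = 2 + 21 = 23
I^2 = (-1)^23 = -1


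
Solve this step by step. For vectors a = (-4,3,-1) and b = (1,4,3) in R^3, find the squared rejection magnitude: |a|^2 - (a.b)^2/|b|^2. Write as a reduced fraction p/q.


|a|^2 = (-4)^2 + 3^2 + (-1)^2 = 26
|b|^2 = 1^2 + 4^2 + 3^2 = 26
a . b = (-4)*1 + 3*4 + (-1)*3 = 5
(a.b)^2 = 5^2 = 25
|rej|^2 = 26 - 25/26
= (676 - 25)/26
= 651/26
In lowest terms: 651/26


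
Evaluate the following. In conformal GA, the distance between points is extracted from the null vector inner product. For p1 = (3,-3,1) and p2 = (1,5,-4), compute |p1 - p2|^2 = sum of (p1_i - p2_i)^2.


p1 - p2 = (2, -8, 5)
|p1 - p2|^2 = 2^2 + (-8)^2 + 5^2
= 4 + 64 + 25
= 93


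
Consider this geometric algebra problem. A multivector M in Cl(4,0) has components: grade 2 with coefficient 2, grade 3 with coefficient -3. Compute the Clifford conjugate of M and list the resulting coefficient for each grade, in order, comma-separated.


Clifford conjugate sign for grade k: (-1)^(k(k+1)/2)
Grade 2: (-1)^(2*3/2) = (-1)^3 = -1, coeff 2 -> -2
Grade 3: (-1)^(3*4/2) = (-1)^6 = 1, coeff -3 -> -3
Conjugated coefficients: -2, -3


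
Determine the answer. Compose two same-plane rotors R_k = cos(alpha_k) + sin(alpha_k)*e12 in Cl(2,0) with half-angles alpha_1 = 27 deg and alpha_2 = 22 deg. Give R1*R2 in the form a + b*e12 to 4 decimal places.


Same-plane rotors commute and their half-angles add:
R1*R2 = cos(a1 + a2) + sin(a1 + a2)*e12.
a1 + a2 = 27 + 22 = 49 deg
cos(49 deg) = 0.6561
sin(49 deg) = 0.7547
R1*R2 = 0.6561 + 0.7547*e12


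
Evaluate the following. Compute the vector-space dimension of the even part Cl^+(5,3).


Even subalgebra dimension = 2^(n-1)
n = 5 + 3 = 8
2^(8 - 1) = 2^7 = 128
Verification: sum of C(8,k) for even k = 1 + 28 + 70 + 28 + 1 = 128
Result = 128


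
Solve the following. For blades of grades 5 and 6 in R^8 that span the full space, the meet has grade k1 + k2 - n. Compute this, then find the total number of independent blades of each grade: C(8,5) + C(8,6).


Meet grade = grade(A) + grade(B) - n
= 5 + 6 - 8 = 3
C(8,5) = 56
C(8,6) = 28
dim_A + dim_B = 56 + 28 = 84


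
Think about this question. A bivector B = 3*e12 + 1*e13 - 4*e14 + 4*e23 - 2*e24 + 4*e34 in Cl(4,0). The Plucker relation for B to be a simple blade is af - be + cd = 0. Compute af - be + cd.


Plucker relation: af - be + cd
a*f = 3*4 = 12
b*e = 1*(-2) = -2
c*d = (-4)*4 = -16
af - be + cd = 12 - (-2) + (-16)
= -2


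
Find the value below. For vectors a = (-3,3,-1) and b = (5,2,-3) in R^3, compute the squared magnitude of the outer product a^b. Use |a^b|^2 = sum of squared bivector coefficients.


a wedge b = (a1*b2 - a2*b1)*e12 + (a1*b3 - a3*b1)*e13 + (a2*b3 - a3*b2)*e23
e12 coeff: (-3)*2 - 3*5 = -6 - 15 = -21
e13 coeff: (-3)*(-3) - (-1)*5 = 9 - (-5) = 14
e23 coeff: 3*(-3) - (-1)*2 = -9 - (-2) = -7
|a wedge b|^2 = (-21)^2 + 14^2 + (-7)^2
= 441 + 196 + 49
= 686


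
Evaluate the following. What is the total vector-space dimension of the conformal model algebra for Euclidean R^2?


The conformal model of R^2 uses Cl(3,1): the 2 Euclidean generators plus two extra orthogonal generators e+ (e+^2 = +1) and e- (e-^2 = -1), from which the null vectors e0, einf are built.
Number of generators m = 2 + 2 = 4.
dim Cl(p,q) = 2^m = 2^4 = 16


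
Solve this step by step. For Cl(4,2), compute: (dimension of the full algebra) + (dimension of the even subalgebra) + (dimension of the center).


n = 4 + 2 = 6
Total dim = 2^6 = 64
Even subalgebra dim = 2^5 = 32
n is even, so center dim = 1
Sum = 64 + 32 + 1 = 97


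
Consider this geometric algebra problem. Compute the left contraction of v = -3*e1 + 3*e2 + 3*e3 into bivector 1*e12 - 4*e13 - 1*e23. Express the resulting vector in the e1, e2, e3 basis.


Left contraction v _| B = <vB>_1 (grade-1 part of the geometric product vB).
Using e1_|e12 = e2, e2_|e12 = -e1, e1_|e13 = e3, e3_|e13 = -e1, e2_|e23 = e3, e3_|e23 = -e2:
e1 coeff: -v2*b12 - v3*b13 = -(3)*(1) - (3)*(-4) = 9
e2 coeff: v1*b12 - v3*b23 = (-3)*(1) - (3)*(-1) = 0
e3 coeff: v1*b13 + v2*b23 = (-3)*(-4) + (3)*(-1) = 9
v _| B = 9*e1 + 0*e2 + 9*e3


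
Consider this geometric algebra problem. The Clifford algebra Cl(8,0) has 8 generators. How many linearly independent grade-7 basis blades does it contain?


Number of grade-k basis blades in Cl(p,q) with n = p + q is C(n, k).
n = 8 + 0 = 8
C(8, 7) = 8! / (7! * 1!)
= 40320 / (5040 * 1)
= 8


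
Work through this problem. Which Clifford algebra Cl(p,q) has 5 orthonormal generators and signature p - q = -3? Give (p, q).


We need p + q = 5 and p - q = -3.
Adding: 2p = 5 + (-3) = 2, so p = 1.
Then q = 5 - 1 = 4.
(p, q) = (1, 4)


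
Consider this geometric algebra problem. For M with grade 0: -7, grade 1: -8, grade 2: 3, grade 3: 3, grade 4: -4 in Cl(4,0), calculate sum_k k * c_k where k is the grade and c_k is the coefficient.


Grade-weighted sum = sum of grade_k * coefficient_k
0*(-7) = 0
1*(-8) = -8
2*3 = 6
3*3 = 9
4*(-4) = -16
Total = 0 + (-8) + 6 + 9 + (-16) = -9


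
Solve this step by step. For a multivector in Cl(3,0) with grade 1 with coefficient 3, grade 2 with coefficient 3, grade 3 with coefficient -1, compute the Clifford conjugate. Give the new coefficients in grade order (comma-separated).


Clifford conjugate sign for grade k: (-1)^(k(k+1)/2)
Grade 1: (-1)^(1*2/2) = (-1)^1 = -1, coeff 3 -> -3
Grade 2: (-1)^(2*3/2) = (-1)^3 = -1, coeff 3 -> -3
Grade 3: (-1)^(3*4/2) = (-1)^6 = 1, coeff -1 -> -1
Conjugated coefficients: -3, -3, -1


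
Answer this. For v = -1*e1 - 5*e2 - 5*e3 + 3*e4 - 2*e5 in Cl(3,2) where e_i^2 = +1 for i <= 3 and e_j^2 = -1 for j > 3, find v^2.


v^2 = sum of c_i^2 * e_i^2
Positive signature terms (e_i^2 = +1): (-1)^2 + (-5)^2 + (-5)^2 = 51
Negative signature terms (e_j^2 = -1): 3^2 + (-2)^2 = 13
v^2 = 51 - 13 = 38


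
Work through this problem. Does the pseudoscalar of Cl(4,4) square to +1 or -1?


The pseudoscalar I = e1...e_n (product of all n generators) of Cl(p,q) satisfies I^2 = (-1)^(q + n(n-1)/2).
p = 4, q = 4, n = p + q = 8
n(n-1)/2 = 8 * 7 / 2 = 28
Exponent = q + n(n-1)/2 = 4 + 28 = 32
I^2 = (-1)^32 = +1


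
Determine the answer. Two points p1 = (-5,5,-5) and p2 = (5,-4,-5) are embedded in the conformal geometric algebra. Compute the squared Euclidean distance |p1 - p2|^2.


p1 - p2 = (-10, 9, 0)
|p1 - p2|^2 = (-10)^2 + 9^2 + 0^2
= 100 + 81 + 0
= 181


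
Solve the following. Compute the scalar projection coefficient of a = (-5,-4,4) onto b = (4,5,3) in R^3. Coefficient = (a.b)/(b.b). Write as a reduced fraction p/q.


Projection coefficient = (a . b) / (b . b)
a . b = (-5)*4 + (-4)*5 + 4*3
= -20 + (-20) + 12 = -28
b . b = 4^2 + 5^2 + 3^2
= 16 + 25 + 9 = 50
Coefficient = -28/50
In lowest terms: -14/25


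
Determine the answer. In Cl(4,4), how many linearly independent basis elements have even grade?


Even subalgebra dimension = 2^(n-1)
n = 4 + 4 = 8
2^(8 - 1) = 2^7 = 128
Verification: sum of C(8,k) for even k = 1 + 28 + 70 + 28 + 1 = 128
Result = 128


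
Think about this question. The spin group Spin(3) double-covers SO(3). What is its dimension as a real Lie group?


Spin(n) double-covers SO(n); both have Lie algebra so(n) of dimension n(n-1)/2.
n = 3
n(n-1) = 3 * 2 = 6
dim Spin(3) = 6/2 = 3


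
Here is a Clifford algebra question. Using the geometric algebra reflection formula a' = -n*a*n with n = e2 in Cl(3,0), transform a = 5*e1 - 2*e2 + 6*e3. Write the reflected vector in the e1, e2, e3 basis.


Reflection formula: a' = -n*a*n, with n = e2 (unit vector, n^2 = 1).
For reflection through hyperplane perp to e2:
The component along e2 flips sign, others stay.
a = (5, -2, 6)
a' = (5, 2, 6)
a' = 5*e1 + 2*e2 + 6*e3


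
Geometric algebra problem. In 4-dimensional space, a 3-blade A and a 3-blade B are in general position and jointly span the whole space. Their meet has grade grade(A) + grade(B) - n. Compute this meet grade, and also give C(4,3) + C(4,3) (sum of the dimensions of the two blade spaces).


Meet grade = grade(A) + grade(B) - n
= 3 + 3 - 4 = 2
C(4,3) = 4
C(4,3) = 4
dim_A + dim_B = 4 + 4 = 8


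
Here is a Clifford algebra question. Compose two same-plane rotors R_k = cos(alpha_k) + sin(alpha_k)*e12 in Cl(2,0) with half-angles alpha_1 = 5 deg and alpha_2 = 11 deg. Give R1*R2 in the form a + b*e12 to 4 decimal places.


Same-plane rotors commute and their half-angles add:
R1*R2 = cos(a1 + a2) + sin(a1 + a2)*e12.
a1 + a2 = 5 + 11 = 16 deg
cos(16 deg) = 0.9613
sin(16 deg) = 0.2756
R1*R2 = 0.9613 + 0.2756*e12


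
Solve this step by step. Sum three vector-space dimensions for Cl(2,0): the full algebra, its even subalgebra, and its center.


n = 2 + 0 = 2
Total dim = 2^2 = 4
Even subalgebra dim = 2^1 = 2
n is even, so center dim = 1
Sum = 4 + 2 + 1 = 7


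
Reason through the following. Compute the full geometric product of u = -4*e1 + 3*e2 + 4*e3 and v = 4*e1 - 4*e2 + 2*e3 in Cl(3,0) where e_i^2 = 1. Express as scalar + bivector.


In Cl(3,0): e_i^2 = 1, e_ie_j = -e_je_i for i != j.
Scalar part = u . v = (-4)*4 + 3*(-4) + 4*2
= -16 + (-12) + 8 = -20
e12 coeff = (-4)*(-4) - 3*4 = 16 - 12 = 4
e13 coeff = (-4)*2 - 4*4 = -8 - 16 = -24
e23 coeff = 3*2 - 4*(-4) = 6 - (-16) = 22
uv = -20 + 4*e12 - 24*e13 + 22*e23


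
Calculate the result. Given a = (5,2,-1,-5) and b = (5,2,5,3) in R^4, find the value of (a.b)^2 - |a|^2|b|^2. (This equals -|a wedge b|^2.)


a . b = 5*5 + 2*2 + (-1)*5 + (-5)*3
= 25 + 4 + (-5) + (-15) = 9
|a|^2 = 5^2 + 2^2 + (-1)^2 + (-5)^2 = 55
|b|^2 = 5^2 + 2^2 + 5^2 + 3^2 = 63
(a.b)^2 = 9^2 = 81
|a|^2 * |b|^2 = 55 * 63 = 3465
Result = 81 - 3465 = -3384


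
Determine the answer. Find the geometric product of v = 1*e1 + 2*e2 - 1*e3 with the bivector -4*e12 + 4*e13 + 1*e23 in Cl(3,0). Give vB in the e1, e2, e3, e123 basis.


vB has grade-1 (vector) and grade-3 (trivector) parts: vB = (v _| B) + (v ^ B).
Vector part <vB>_1:
  e1: -v2*b12 - v3*b13 = -(2)*(-4) - (-1)*(4) = 12
  e2: v1*b12 - v3*b23 = (1)*(-4) - (-1)*(1) = -3
  e3: v1*b13 + v2*b23 = (1)*(4) + (2)*(1) = 6
Trivector part <vB>_3:
  e123: v1*b23 - v2*b13 + v3*b12 = (1)*(1) - (2)*(4) + (-1)*(-4) = -3
vB = 12*e1 - 3*e2 + 6*e3 - 3*e123


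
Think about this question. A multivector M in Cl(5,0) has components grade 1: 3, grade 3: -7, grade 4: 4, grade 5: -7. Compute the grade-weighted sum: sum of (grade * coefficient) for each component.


Grade-weighted sum = sum of grade_k * coefficient_k
1*3 = 3
3*(-7) = -21
4*4 = 16
5*(-7) = -35
Total = 3 + (-21) + 16 + (-35) = -37


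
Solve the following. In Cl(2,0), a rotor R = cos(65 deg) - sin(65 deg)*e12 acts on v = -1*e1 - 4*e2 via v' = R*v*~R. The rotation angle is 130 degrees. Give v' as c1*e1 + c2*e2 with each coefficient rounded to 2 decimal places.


Rotor R = cos(65deg) - sin(65deg)*e12
Rotation angle theta = 2 * 65 = 130 degrees
v' = R*v*~R rotates v by theta.
cos(130deg) = -0.6428, sin(130deg) = 0.7660
v'_1 = -1*cos(130deg) - (-4)*sin(130deg)
= -1*(-0.6428) - (-4)*0.7660
= 3.71
v'_2 = -1*sin(130deg) + (-4)*cos(130deg)
= -1*0.7660 + (-4)*(-0.6428)
= 1.81
v' = 3.71*e1 + 1.81*e2


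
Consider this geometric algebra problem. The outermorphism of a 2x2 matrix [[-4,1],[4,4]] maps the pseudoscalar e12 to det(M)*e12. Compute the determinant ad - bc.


The outermorphism of a linear map f sends e1^e2 to f(e1)^f(e2).
f(e1) = -4*e1 + 4*e2
f(e2) = 1*e1 + 4*e2
f(e1) ^ f(e2) = (-4*e1 + 4*e2) ^ (1*e1 + 4*e2)
= (-4)*4*e12 + 4*1*e21
= (-16 - 4)*e12
= -20*e12
Coefficient = -20


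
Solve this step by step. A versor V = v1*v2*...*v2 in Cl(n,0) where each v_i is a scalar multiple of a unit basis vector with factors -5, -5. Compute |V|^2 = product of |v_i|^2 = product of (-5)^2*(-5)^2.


Each vector v_i has |v_i|^2 = s_i^2
Squared scales: (-5)^2 = 25, (-5)^2 = 25
|V|^2 = 25 * 25
= 625


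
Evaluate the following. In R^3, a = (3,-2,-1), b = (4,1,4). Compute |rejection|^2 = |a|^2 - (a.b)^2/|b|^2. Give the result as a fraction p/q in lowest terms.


|a|^2 = 3^2 + (-2)^2 + (-1)^2 = 14
|b|^2 = 4^2 + 1^2 + 4^2 = 33
a . b = 3*4 + (-2)*1 + (-1)*4 = 6
(a.b)^2 = 6^2 = 36
|rej|^2 = 14 - 36/33
= (462 - 36)/33
= 426/33
In lowest terms: 142/11


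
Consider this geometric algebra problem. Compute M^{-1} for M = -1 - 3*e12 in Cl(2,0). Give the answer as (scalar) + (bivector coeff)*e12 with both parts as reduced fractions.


M = -1 - 3*e12, where e12^2 = -1.
Since M commutes with its reverse ~M = a - b*e12, M * ~M = a^2 - b^2*e12^2 = a^2 + b^2.
So M^{-1} = ~M / (a^2 + b^2) = (a - b*e12)/(a^2 + b^2).
a^2 + b^2 = 1 + 9 = 10
Scalar part = -1/10 = -1/10
Bivector coeff = 3/10 = 3/10
M^{-1} = -1/10 + 3/10*e12


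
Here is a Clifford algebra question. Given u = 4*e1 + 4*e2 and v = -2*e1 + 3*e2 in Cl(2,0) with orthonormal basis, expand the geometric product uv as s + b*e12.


Expand: (4*e1 + 4*e2)(-2*e1 + 3*e2)
= 4*(-2)*e1e1 + 4*3*e1e2 + 4*(-2)*e2e1 + 4*3*e2e2
Using e1^2 = e2^2 = 1, e2e1 = -e1e2:
Scalar part s = 4*(-2) + 4*3 = -8 + 12 = 4
Bivector part b = 4*3 - 4*(-2) = 12 - (-8) = 20
uv = 4 + 20*e12


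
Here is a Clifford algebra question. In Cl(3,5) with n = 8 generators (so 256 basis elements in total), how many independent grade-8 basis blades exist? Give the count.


Number of grade-k basis blades in Cl(p,q) with n = p + q is C(n, k).
n = 3 + 5 = 8
C(8, 8) = 8! / (8! * 0!)
= 40320 / (40320 * 1)
= 1


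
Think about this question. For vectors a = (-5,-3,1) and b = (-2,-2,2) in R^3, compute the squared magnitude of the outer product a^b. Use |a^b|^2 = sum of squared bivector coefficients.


a wedge b = (a1*b2 - a2*b1)*e12 + (a1*b3 - a3*b1)*e13 + (a2*b3 - a3*b2)*e23
e12 coeff: (-5)*(-2) - (-3)*(-2) = 10 - 6 = 4
e13 coeff: (-5)*2 - 1*(-2) = -10 - (-2) = -8
e23 coeff: (-3)*2 - 1*(-2) = -6 - (-2) = -4
|a wedge b|^2 = 4^2 + (-8)^2 + (-4)^2
= 16 + 64 + 16
= 96


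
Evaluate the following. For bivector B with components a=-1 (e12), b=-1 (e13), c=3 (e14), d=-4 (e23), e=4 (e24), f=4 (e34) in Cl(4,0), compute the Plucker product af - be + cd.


Plucker relation: af - be + cd
a*f = (-1)*4 = -4
b*e = (-1)*4 = -4
c*d = 3*(-4) = -12
af - be + cd = -4 - (-4) + (-12)
= -12


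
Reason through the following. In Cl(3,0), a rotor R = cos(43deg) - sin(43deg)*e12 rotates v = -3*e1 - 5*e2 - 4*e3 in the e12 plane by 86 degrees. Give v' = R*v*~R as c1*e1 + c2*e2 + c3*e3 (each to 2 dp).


Rotor R = cos(43deg) - sin(43deg)*e12
Rotation angle theta = 2 * 43 = 86 degrees in the e12 plane (e1 -> e2).
The component perpendicular to the plane (e3) is invariant: v'_3 = v3 = -4.00
cos(86deg) = 0.0698, sin(86deg) = 0.9976
v'_1 = v1*cos(theta) - v2*sin(theta) = -3*0.0698 - (-5)*0.9976 = 4.78
v'_2 = v1*sin(theta) + v2*cos(theta) = -3*0.9976 + (-5)*0.0698 = -3.34
v' = 4.78*e1 - 3.34*e2 - 4.00*e3
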